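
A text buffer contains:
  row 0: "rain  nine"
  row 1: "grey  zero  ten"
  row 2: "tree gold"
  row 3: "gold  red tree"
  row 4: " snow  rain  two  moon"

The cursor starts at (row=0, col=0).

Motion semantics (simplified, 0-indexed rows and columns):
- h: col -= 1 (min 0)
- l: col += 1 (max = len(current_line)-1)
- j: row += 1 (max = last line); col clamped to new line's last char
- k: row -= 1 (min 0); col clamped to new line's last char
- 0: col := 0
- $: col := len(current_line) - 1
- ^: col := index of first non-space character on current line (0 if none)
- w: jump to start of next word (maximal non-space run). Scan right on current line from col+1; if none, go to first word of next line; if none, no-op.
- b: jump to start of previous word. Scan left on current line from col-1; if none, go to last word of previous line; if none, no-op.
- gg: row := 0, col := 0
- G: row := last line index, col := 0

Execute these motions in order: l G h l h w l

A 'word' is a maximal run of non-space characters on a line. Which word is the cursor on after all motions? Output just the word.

After 1 (l): row=0 col=1 char='a'
After 2 (G): row=4 col=0 char='_'
After 3 (h): row=4 col=0 char='_'
After 4 (l): row=4 col=1 char='s'
After 5 (h): row=4 col=0 char='_'
After 6 (w): row=4 col=1 char='s'
After 7 (l): row=4 col=2 char='n'

Answer: snow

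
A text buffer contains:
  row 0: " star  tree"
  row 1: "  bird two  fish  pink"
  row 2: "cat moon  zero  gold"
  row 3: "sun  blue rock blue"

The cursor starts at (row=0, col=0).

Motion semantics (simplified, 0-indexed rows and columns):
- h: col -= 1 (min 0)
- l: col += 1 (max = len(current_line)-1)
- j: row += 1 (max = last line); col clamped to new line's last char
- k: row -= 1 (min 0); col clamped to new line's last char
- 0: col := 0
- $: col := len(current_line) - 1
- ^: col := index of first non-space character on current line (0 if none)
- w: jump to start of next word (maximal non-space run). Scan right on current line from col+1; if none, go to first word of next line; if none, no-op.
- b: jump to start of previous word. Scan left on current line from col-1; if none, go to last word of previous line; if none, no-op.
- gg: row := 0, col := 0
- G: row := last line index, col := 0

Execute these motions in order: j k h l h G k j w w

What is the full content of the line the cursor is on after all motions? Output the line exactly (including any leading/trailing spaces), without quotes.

Answer: sun  blue rock blue

Derivation:
After 1 (j): row=1 col=0 char='_'
After 2 (k): row=0 col=0 char='_'
After 3 (h): row=0 col=0 char='_'
After 4 (l): row=0 col=1 char='s'
After 5 (h): row=0 col=0 char='_'
After 6 (G): row=3 col=0 char='s'
After 7 (k): row=2 col=0 char='c'
After 8 (j): row=3 col=0 char='s'
After 9 (w): row=3 col=5 char='b'
After 10 (w): row=3 col=10 char='r'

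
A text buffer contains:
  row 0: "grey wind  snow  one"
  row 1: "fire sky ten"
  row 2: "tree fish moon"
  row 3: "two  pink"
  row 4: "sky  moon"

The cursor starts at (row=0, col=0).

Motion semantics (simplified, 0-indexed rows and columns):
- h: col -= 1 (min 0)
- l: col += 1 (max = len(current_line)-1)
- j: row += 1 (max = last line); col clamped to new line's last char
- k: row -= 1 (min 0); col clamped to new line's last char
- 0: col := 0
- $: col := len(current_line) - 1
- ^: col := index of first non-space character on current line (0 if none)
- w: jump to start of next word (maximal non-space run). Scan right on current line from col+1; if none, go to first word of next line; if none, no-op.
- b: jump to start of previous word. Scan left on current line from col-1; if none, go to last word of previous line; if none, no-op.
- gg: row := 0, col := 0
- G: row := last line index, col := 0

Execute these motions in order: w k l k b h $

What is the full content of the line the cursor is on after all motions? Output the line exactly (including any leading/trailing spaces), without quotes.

After 1 (w): row=0 col=5 char='w'
After 2 (k): row=0 col=5 char='w'
After 3 (l): row=0 col=6 char='i'
After 4 (k): row=0 col=6 char='i'
After 5 (b): row=0 col=5 char='w'
After 6 (h): row=0 col=4 char='_'
After 7 ($): row=0 col=19 char='e'

Answer: grey wind  snow  one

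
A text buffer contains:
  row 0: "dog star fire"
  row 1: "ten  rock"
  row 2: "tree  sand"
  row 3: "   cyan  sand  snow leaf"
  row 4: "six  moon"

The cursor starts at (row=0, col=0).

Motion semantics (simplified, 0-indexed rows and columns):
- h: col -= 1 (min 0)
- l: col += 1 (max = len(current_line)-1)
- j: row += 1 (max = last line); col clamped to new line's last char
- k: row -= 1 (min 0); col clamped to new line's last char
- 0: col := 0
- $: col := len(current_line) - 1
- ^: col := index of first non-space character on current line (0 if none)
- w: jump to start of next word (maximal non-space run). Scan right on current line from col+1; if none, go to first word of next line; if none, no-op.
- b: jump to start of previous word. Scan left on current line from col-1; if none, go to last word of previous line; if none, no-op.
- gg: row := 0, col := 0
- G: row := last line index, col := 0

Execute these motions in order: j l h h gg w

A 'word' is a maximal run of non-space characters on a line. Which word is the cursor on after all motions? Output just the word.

After 1 (j): row=1 col=0 char='t'
After 2 (l): row=1 col=1 char='e'
After 3 (h): row=1 col=0 char='t'
After 4 (h): row=1 col=0 char='t'
After 5 (gg): row=0 col=0 char='d'
After 6 (w): row=0 col=4 char='s'

Answer: star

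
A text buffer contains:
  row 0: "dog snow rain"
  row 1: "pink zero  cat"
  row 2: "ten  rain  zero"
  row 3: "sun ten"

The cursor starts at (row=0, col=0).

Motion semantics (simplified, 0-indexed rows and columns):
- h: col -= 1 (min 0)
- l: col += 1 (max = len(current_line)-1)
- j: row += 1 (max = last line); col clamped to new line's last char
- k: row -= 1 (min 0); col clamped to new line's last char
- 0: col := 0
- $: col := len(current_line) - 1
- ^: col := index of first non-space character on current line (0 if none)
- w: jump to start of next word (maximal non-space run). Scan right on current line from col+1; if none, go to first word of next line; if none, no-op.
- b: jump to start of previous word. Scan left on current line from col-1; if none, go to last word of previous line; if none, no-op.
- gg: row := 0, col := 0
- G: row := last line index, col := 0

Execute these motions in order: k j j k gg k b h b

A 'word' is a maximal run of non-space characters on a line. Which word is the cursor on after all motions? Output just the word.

Answer: dog

Derivation:
After 1 (k): row=0 col=0 char='d'
After 2 (j): row=1 col=0 char='p'
After 3 (j): row=2 col=0 char='t'
After 4 (k): row=1 col=0 char='p'
After 5 (gg): row=0 col=0 char='d'
After 6 (k): row=0 col=0 char='d'
After 7 (b): row=0 col=0 char='d'
After 8 (h): row=0 col=0 char='d'
After 9 (b): row=0 col=0 char='d'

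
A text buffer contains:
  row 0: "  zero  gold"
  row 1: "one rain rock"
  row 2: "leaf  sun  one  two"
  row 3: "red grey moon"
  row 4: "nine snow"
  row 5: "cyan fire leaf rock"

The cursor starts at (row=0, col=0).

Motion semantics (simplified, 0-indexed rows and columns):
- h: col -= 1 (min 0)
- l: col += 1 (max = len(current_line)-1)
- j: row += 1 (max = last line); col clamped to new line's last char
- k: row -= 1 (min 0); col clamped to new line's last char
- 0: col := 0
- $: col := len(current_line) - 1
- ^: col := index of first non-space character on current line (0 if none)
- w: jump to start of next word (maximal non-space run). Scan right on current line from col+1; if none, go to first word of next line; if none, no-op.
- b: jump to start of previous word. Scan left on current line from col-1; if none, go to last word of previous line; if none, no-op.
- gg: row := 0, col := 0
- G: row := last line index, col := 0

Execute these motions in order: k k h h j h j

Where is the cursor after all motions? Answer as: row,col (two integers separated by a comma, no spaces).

After 1 (k): row=0 col=0 char='_'
After 2 (k): row=0 col=0 char='_'
After 3 (h): row=0 col=0 char='_'
After 4 (h): row=0 col=0 char='_'
After 5 (j): row=1 col=0 char='o'
After 6 (h): row=1 col=0 char='o'
After 7 (j): row=2 col=0 char='l'

Answer: 2,0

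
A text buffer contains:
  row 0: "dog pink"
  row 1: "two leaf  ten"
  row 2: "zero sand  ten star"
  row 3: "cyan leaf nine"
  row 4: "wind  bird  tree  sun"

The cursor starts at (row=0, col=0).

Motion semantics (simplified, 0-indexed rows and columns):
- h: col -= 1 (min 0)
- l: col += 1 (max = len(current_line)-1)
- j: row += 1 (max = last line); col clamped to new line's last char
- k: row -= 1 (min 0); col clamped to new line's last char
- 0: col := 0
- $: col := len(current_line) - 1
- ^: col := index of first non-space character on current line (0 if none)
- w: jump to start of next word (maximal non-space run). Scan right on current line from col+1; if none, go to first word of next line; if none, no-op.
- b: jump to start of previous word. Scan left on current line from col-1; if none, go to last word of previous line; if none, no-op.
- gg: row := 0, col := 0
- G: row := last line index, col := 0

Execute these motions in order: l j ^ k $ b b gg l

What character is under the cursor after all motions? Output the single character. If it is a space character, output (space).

Answer: o

Derivation:
After 1 (l): row=0 col=1 char='o'
After 2 (j): row=1 col=1 char='w'
After 3 (^): row=1 col=0 char='t'
After 4 (k): row=0 col=0 char='d'
After 5 ($): row=0 col=7 char='k'
After 6 (b): row=0 col=4 char='p'
After 7 (b): row=0 col=0 char='d'
After 8 (gg): row=0 col=0 char='d'
After 9 (l): row=0 col=1 char='o'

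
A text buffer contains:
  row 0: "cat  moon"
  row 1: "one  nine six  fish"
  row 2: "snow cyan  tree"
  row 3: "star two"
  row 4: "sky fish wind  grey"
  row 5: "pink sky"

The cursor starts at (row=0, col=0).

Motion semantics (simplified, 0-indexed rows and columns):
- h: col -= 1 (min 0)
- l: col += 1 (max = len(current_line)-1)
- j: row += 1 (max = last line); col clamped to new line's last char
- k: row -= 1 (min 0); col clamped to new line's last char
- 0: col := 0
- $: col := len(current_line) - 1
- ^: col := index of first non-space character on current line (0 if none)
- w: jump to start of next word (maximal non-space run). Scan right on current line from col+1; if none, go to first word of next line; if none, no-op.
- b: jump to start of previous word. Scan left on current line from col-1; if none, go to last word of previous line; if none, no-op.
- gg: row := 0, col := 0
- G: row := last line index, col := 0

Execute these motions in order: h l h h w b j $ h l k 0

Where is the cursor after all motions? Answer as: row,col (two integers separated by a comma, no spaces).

Answer: 0,0

Derivation:
After 1 (h): row=0 col=0 char='c'
After 2 (l): row=0 col=1 char='a'
After 3 (h): row=0 col=0 char='c'
After 4 (h): row=0 col=0 char='c'
After 5 (w): row=0 col=5 char='m'
After 6 (b): row=0 col=0 char='c'
After 7 (j): row=1 col=0 char='o'
After 8 ($): row=1 col=18 char='h'
After 9 (h): row=1 col=17 char='s'
After 10 (l): row=1 col=18 char='h'
After 11 (k): row=0 col=8 char='n'
After 12 (0): row=0 col=0 char='c'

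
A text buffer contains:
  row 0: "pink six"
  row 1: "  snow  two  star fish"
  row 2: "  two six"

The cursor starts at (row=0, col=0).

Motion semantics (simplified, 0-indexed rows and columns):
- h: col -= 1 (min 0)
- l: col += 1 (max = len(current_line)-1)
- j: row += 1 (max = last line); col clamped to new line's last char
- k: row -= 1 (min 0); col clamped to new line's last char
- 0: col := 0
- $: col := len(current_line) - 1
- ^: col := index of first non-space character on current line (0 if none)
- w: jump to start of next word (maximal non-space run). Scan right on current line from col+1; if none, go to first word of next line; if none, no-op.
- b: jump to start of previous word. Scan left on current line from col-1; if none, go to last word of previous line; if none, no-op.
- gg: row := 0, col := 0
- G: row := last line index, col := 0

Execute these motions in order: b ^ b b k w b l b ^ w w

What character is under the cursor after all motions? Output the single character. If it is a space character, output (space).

After 1 (b): row=0 col=0 char='p'
After 2 (^): row=0 col=0 char='p'
After 3 (b): row=0 col=0 char='p'
After 4 (b): row=0 col=0 char='p'
After 5 (k): row=0 col=0 char='p'
After 6 (w): row=0 col=5 char='s'
After 7 (b): row=0 col=0 char='p'
After 8 (l): row=0 col=1 char='i'
After 9 (b): row=0 col=0 char='p'
After 10 (^): row=0 col=0 char='p'
After 11 (w): row=0 col=5 char='s'
After 12 (w): row=1 col=2 char='s'

Answer: s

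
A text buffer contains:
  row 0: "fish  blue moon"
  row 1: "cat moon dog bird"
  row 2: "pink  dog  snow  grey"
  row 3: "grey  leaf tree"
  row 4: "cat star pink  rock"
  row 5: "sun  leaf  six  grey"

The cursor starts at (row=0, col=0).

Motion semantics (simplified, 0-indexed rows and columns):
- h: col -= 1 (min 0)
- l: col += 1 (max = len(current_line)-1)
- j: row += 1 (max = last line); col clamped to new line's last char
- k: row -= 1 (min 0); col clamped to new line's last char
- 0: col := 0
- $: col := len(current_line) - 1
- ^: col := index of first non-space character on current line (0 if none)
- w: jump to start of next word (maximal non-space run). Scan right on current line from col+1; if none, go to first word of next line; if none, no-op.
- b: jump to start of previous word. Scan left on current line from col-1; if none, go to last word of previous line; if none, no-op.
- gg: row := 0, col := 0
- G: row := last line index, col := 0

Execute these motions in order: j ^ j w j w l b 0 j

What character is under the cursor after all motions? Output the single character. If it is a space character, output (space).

After 1 (j): row=1 col=0 char='c'
After 2 (^): row=1 col=0 char='c'
After 3 (j): row=2 col=0 char='p'
After 4 (w): row=2 col=6 char='d'
After 5 (j): row=3 col=6 char='l'
After 6 (w): row=3 col=11 char='t'
After 7 (l): row=3 col=12 char='r'
After 8 (b): row=3 col=11 char='t'
After 9 (0): row=3 col=0 char='g'
After 10 (j): row=4 col=0 char='c'

Answer: c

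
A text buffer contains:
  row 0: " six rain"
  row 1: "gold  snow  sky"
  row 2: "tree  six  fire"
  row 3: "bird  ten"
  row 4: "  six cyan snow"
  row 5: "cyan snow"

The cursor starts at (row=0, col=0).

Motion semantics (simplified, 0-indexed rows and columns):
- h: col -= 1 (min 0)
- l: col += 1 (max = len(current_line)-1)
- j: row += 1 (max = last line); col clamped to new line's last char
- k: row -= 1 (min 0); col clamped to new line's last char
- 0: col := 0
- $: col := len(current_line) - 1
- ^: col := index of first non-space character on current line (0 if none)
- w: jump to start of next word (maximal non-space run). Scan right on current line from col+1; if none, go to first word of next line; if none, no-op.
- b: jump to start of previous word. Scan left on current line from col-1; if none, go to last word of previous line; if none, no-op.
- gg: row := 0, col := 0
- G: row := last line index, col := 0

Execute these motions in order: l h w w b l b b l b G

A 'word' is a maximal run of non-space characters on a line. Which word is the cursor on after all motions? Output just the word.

Answer: cyan

Derivation:
After 1 (l): row=0 col=1 char='s'
After 2 (h): row=0 col=0 char='_'
After 3 (w): row=0 col=1 char='s'
After 4 (w): row=0 col=5 char='r'
After 5 (b): row=0 col=1 char='s'
After 6 (l): row=0 col=2 char='i'
After 7 (b): row=0 col=1 char='s'
After 8 (b): row=0 col=1 char='s'
After 9 (l): row=0 col=2 char='i'
After 10 (b): row=0 col=1 char='s'
After 11 (G): row=5 col=0 char='c'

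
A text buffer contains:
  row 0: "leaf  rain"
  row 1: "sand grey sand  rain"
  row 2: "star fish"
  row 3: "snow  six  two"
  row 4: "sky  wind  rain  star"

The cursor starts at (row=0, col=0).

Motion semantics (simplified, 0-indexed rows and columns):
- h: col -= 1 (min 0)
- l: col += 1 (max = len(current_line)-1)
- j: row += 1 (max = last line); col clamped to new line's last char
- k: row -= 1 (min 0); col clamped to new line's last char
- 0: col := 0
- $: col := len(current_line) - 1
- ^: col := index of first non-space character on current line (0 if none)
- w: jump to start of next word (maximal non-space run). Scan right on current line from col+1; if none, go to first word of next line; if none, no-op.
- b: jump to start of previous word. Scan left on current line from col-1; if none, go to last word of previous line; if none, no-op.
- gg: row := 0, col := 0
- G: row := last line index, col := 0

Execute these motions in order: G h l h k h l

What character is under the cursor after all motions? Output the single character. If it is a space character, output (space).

Answer: n

Derivation:
After 1 (G): row=4 col=0 char='s'
After 2 (h): row=4 col=0 char='s'
After 3 (l): row=4 col=1 char='k'
After 4 (h): row=4 col=0 char='s'
After 5 (k): row=3 col=0 char='s'
After 6 (h): row=3 col=0 char='s'
After 7 (l): row=3 col=1 char='n'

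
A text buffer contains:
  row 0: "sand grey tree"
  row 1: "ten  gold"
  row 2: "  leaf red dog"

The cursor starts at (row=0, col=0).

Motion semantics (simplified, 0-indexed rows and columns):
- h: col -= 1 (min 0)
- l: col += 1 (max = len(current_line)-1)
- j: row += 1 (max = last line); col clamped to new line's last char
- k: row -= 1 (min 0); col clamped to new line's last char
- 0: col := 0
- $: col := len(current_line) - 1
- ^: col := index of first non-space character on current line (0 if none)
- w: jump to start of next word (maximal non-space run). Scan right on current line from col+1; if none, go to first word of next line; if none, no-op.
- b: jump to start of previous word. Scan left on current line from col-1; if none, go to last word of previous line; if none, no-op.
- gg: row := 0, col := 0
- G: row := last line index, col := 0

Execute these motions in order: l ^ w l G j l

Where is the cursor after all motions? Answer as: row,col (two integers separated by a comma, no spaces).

Answer: 2,1

Derivation:
After 1 (l): row=0 col=1 char='a'
After 2 (^): row=0 col=0 char='s'
After 3 (w): row=0 col=5 char='g'
After 4 (l): row=0 col=6 char='r'
After 5 (G): row=2 col=0 char='_'
After 6 (j): row=2 col=0 char='_'
After 7 (l): row=2 col=1 char='_'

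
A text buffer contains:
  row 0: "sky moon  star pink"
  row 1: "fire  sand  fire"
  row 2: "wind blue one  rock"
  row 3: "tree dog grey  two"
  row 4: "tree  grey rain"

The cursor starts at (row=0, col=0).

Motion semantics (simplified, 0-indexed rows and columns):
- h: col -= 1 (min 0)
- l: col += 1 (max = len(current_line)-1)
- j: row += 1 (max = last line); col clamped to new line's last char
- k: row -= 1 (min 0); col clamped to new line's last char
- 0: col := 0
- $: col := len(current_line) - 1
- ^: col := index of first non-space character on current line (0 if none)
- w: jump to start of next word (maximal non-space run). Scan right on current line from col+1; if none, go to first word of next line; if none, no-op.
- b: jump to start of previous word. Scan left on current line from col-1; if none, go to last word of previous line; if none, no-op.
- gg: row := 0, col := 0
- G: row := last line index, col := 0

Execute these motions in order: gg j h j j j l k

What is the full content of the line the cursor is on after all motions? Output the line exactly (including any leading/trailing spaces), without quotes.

After 1 (gg): row=0 col=0 char='s'
After 2 (j): row=1 col=0 char='f'
After 3 (h): row=1 col=0 char='f'
After 4 (j): row=2 col=0 char='w'
After 5 (j): row=3 col=0 char='t'
After 6 (j): row=4 col=0 char='t'
After 7 (l): row=4 col=1 char='r'
After 8 (k): row=3 col=1 char='r'

Answer: tree dog grey  two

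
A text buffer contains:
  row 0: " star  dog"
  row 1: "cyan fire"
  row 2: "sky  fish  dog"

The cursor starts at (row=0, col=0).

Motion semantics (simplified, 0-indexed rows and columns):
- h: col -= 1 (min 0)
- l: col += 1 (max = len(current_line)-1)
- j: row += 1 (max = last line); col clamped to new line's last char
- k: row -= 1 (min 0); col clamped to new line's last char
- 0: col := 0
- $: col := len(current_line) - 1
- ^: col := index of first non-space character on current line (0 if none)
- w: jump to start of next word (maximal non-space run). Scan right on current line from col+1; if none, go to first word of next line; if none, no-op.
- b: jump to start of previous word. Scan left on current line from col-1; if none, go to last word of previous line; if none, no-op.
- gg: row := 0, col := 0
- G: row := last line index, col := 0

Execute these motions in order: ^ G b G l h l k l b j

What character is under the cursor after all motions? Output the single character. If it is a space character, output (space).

Answer: s

Derivation:
After 1 (^): row=0 col=1 char='s'
After 2 (G): row=2 col=0 char='s'
After 3 (b): row=1 col=5 char='f'
After 4 (G): row=2 col=0 char='s'
After 5 (l): row=2 col=1 char='k'
After 6 (h): row=2 col=0 char='s'
After 7 (l): row=2 col=1 char='k'
After 8 (k): row=1 col=1 char='y'
After 9 (l): row=1 col=2 char='a'
After 10 (b): row=1 col=0 char='c'
After 11 (j): row=2 col=0 char='s'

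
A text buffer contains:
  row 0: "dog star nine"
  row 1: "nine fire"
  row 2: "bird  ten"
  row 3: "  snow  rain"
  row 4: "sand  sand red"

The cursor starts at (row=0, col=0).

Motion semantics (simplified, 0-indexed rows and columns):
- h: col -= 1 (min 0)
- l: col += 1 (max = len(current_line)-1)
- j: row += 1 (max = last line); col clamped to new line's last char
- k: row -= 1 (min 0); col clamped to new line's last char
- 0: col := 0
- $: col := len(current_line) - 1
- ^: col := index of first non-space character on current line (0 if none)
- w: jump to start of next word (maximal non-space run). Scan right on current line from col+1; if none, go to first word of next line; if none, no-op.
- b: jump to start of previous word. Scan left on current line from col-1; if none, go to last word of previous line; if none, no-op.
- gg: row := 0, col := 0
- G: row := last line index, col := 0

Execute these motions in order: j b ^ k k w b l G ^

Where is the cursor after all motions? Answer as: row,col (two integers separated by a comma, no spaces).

After 1 (j): row=1 col=0 char='n'
After 2 (b): row=0 col=9 char='n'
After 3 (^): row=0 col=0 char='d'
After 4 (k): row=0 col=0 char='d'
After 5 (k): row=0 col=0 char='d'
After 6 (w): row=0 col=4 char='s'
After 7 (b): row=0 col=0 char='d'
After 8 (l): row=0 col=1 char='o'
After 9 (G): row=4 col=0 char='s'
After 10 (^): row=4 col=0 char='s'

Answer: 4,0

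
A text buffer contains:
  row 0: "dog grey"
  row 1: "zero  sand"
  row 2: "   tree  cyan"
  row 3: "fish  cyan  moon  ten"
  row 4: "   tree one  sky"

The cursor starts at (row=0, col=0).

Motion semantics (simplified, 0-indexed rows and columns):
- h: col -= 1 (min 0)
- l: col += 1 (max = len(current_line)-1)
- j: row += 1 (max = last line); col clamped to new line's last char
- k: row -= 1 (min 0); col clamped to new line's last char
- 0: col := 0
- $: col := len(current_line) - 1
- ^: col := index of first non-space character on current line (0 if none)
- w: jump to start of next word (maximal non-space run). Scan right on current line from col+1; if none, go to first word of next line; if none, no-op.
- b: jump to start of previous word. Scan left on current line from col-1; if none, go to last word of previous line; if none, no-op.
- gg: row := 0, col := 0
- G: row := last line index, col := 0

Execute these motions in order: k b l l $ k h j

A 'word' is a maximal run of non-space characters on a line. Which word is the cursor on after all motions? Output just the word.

Answer: sand

Derivation:
After 1 (k): row=0 col=0 char='d'
After 2 (b): row=0 col=0 char='d'
After 3 (l): row=0 col=1 char='o'
After 4 (l): row=0 col=2 char='g'
After 5 ($): row=0 col=7 char='y'
After 6 (k): row=0 col=7 char='y'
After 7 (h): row=0 col=6 char='e'
After 8 (j): row=1 col=6 char='s'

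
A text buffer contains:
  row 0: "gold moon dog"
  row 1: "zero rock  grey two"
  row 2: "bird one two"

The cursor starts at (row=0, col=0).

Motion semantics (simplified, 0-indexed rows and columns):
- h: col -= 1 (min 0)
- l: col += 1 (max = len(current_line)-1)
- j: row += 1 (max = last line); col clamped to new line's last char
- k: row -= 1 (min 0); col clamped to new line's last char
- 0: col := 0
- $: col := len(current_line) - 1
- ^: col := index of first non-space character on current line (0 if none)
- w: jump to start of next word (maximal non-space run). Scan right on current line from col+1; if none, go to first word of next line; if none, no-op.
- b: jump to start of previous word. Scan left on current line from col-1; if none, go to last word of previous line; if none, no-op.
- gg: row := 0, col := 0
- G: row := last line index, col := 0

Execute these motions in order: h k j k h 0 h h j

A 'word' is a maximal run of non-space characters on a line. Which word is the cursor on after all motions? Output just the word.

After 1 (h): row=0 col=0 char='g'
After 2 (k): row=0 col=0 char='g'
After 3 (j): row=1 col=0 char='z'
After 4 (k): row=0 col=0 char='g'
After 5 (h): row=0 col=0 char='g'
After 6 (0): row=0 col=0 char='g'
After 7 (h): row=0 col=0 char='g'
After 8 (h): row=0 col=0 char='g'
After 9 (j): row=1 col=0 char='z'

Answer: zero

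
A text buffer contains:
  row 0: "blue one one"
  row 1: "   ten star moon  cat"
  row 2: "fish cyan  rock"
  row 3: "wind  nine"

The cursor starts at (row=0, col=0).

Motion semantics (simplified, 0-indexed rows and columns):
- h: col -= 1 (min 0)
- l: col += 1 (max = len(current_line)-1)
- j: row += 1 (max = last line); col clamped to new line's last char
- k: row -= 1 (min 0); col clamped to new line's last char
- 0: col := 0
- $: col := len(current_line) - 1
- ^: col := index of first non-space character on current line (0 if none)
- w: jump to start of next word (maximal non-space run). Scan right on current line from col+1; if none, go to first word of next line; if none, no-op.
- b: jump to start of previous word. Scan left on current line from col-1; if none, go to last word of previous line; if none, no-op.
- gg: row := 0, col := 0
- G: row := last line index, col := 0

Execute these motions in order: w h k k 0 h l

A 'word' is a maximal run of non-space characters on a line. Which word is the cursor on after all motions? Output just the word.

Answer: blue

Derivation:
After 1 (w): row=0 col=5 char='o'
After 2 (h): row=0 col=4 char='_'
After 3 (k): row=0 col=4 char='_'
After 4 (k): row=0 col=4 char='_'
After 5 (0): row=0 col=0 char='b'
After 6 (h): row=0 col=0 char='b'
After 7 (l): row=0 col=1 char='l'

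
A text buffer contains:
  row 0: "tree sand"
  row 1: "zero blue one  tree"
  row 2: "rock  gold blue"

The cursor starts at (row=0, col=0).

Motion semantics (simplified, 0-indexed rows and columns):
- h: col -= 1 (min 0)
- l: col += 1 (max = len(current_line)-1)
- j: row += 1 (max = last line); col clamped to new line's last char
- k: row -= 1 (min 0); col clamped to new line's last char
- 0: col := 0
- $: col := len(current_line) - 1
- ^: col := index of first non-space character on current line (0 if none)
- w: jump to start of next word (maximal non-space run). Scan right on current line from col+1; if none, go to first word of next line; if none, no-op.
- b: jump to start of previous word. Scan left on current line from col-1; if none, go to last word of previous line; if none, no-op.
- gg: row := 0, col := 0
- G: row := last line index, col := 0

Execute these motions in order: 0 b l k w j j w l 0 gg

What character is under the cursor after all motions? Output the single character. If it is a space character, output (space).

After 1 (0): row=0 col=0 char='t'
After 2 (b): row=0 col=0 char='t'
After 3 (l): row=0 col=1 char='r'
After 4 (k): row=0 col=1 char='r'
After 5 (w): row=0 col=5 char='s'
After 6 (j): row=1 col=5 char='b'
After 7 (j): row=2 col=5 char='_'
After 8 (w): row=2 col=6 char='g'
After 9 (l): row=2 col=7 char='o'
After 10 (0): row=2 col=0 char='r'
After 11 (gg): row=0 col=0 char='t'

Answer: t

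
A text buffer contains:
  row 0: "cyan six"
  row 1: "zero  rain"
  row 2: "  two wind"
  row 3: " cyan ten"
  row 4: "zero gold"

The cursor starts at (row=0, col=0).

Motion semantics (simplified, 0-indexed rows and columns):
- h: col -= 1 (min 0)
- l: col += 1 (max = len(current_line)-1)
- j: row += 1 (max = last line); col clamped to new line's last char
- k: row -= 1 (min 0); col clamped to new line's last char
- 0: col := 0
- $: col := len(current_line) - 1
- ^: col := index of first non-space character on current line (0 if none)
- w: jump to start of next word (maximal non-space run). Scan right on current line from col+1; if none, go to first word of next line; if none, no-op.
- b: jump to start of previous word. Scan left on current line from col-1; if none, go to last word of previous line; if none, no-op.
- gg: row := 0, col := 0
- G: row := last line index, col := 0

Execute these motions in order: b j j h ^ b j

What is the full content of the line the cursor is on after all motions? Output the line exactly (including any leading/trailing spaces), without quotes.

After 1 (b): row=0 col=0 char='c'
After 2 (j): row=1 col=0 char='z'
After 3 (j): row=2 col=0 char='_'
After 4 (h): row=2 col=0 char='_'
After 5 (^): row=2 col=2 char='t'
After 6 (b): row=1 col=6 char='r'
After 7 (j): row=2 col=6 char='w'

Answer:   two wind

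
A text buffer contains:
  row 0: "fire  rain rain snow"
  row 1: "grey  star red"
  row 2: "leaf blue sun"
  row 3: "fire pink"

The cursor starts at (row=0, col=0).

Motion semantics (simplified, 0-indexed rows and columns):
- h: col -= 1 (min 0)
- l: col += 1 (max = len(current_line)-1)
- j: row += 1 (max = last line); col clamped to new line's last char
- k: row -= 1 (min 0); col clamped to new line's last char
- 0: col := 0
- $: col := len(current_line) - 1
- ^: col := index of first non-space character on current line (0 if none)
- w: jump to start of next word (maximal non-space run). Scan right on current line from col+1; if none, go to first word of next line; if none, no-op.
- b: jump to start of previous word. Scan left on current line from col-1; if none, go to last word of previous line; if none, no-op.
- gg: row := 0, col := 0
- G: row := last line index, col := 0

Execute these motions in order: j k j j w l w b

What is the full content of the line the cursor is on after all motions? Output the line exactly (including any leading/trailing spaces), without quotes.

Answer: leaf blue sun

Derivation:
After 1 (j): row=1 col=0 char='g'
After 2 (k): row=0 col=0 char='f'
After 3 (j): row=1 col=0 char='g'
After 4 (j): row=2 col=0 char='l'
After 5 (w): row=2 col=5 char='b'
After 6 (l): row=2 col=6 char='l'
After 7 (w): row=2 col=10 char='s'
After 8 (b): row=2 col=5 char='b'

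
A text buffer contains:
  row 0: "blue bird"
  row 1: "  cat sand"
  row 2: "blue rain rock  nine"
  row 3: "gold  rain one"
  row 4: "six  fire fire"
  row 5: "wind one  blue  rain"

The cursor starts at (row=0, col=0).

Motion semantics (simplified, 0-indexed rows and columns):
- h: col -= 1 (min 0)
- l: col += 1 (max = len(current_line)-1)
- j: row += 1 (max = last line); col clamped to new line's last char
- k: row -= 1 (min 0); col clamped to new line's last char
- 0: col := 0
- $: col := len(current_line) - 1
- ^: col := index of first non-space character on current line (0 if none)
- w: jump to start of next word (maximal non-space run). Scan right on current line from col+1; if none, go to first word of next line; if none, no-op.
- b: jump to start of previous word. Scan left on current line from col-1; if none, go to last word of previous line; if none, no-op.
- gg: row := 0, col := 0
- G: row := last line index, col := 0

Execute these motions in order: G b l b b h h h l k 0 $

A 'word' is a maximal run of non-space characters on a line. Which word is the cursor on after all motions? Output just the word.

Answer: one

Derivation:
After 1 (G): row=5 col=0 char='w'
After 2 (b): row=4 col=10 char='f'
After 3 (l): row=4 col=11 char='i'
After 4 (b): row=4 col=10 char='f'
After 5 (b): row=4 col=5 char='f'
After 6 (h): row=4 col=4 char='_'
After 7 (h): row=4 col=3 char='_'
After 8 (h): row=4 col=2 char='x'
After 9 (l): row=4 col=3 char='_'
After 10 (k): row=3 col=3 char='d'
After 11 (0): row=3 col=0 char='g'
After 12 ($): row=3 col=13 char='e'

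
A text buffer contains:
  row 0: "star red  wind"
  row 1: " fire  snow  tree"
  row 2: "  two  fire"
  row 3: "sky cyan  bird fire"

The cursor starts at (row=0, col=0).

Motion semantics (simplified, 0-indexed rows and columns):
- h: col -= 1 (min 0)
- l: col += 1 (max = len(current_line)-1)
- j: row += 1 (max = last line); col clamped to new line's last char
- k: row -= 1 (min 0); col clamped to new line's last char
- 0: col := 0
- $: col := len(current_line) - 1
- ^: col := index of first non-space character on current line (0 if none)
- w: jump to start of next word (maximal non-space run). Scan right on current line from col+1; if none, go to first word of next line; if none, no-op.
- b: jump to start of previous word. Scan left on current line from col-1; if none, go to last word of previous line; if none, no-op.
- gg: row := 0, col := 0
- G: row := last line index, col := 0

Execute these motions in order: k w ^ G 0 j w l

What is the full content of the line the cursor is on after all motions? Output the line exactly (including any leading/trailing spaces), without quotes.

Answer: sky cyan  bird fire

Derivation:
After 1 (k): row=0 col=0 char='s'
After 2 (w): row=0 col=5 char='r'
After 3 (^): row=0 col=0 char='s'
After 4 (G): row=3 col=0 char='s'
After 5 (0): row=3 col=0 char='s'
After 6 (j): row=3 col=0 char='s'
After 7 (w): row=3 col=4 char='c'
After 8 (l): row=3 col=5 char='y'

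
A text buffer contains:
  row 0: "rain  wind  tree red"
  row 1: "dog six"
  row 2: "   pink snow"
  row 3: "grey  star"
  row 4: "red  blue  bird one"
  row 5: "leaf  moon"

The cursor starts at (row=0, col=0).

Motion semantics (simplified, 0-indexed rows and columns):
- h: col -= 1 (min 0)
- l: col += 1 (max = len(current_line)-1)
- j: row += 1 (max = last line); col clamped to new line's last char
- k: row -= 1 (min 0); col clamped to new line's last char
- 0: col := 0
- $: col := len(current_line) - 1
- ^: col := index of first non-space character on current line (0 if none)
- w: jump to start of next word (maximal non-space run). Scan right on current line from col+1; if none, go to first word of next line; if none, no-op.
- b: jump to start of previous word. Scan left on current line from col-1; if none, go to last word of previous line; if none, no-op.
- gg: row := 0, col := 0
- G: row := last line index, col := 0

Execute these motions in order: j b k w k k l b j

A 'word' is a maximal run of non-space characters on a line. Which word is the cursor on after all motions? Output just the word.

Answer: dog

Derivation:
After 1 (j): row=1 col=0 char='d'
After 2 (b): row=0 col=17 char='r'
After 3 (k): row=0 col=17 char='r'
After 4 (w): row=1 col=0 char='d'
After 5 (k): row=0 col=0 char='r'
After 6 (k): row=0 col=0 char='r'
After 7 (l): row=0 col=1 char='a'
After 8 (b): row=0 col=0 char='r'
After 9 (j): row=1 col=0 char='d'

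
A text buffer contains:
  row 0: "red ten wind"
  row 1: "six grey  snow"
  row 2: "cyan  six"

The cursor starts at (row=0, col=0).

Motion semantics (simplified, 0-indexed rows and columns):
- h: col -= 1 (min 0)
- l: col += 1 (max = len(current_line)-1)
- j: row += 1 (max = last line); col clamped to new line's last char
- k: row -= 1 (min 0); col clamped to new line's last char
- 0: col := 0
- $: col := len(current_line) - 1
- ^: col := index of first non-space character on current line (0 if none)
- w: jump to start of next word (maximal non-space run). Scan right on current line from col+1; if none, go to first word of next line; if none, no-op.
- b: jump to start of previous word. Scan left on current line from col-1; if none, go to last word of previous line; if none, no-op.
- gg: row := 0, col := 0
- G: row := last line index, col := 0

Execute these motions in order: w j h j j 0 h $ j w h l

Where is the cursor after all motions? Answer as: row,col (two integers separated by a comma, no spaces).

After 1 (w): row=0 col=4 char='t'
After 2 (j): row=1 col=4 char='g'
After 3 (h): row=1 col=3 char='_'
After 4 (j): row=2 col=3 char='n'
After 5 (j): row=2 col=3 char='n'
After 6 (0): row=2 col=0 char='c'
After 7 (h): row=2 col=0 char='c'
After 8 ($): row=2 col=8 char='x'
After 9 (j): row=2 col=8 char='x'
After 10 (w): row=2 col=8 char='x'
After 11 (h): row=2 col=7 char='i'
After 12 (l): row=2 col=8 char='x'

Answer: 2,8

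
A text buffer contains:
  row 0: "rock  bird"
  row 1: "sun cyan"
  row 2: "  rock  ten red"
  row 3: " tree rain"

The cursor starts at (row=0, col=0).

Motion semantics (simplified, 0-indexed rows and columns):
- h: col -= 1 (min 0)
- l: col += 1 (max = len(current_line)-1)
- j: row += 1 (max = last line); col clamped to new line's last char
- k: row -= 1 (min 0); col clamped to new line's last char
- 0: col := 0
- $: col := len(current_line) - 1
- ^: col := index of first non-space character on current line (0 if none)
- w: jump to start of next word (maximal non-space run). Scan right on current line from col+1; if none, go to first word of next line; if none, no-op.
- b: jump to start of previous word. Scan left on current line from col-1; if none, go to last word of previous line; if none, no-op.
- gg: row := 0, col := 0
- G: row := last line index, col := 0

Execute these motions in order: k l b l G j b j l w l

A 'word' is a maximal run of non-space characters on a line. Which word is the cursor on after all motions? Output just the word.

Answer: rain

Derivation:
After 1 (k): row=0 col=0 char='r'
After 2 (l): row=0 col=1 char='o'
After 3 (b): row=0 col=0 char='r'
After 4 (l): row=0 col=1 char='o'
After 5 (G): row=3 col=0 char='_'
After 6 (j): row=3 col=0 char='_'
After 7 (b): row=2 col=12 char='r'
After 8 (j): row=3 col=9 char='n'
After 9 (l): row=3 col=9 char='n'
After 10 (w): row=3 col=9 char='n'
After 11 (l): row=3 col=9 char='n'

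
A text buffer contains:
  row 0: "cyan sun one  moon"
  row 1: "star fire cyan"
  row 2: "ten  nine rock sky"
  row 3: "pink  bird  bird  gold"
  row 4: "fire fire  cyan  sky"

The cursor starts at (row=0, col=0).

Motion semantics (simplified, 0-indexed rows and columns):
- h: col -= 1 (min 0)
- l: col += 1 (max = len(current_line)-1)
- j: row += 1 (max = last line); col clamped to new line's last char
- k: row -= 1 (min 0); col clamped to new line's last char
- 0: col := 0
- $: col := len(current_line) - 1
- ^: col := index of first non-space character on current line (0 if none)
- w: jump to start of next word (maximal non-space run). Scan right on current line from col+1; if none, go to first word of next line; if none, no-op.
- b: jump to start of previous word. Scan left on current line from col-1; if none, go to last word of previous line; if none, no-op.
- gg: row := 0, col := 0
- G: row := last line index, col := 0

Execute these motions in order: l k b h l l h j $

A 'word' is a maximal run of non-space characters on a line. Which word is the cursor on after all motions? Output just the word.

After 1 (l): row=0 col=1 char='y'
After 2 (k): row=0 col=1 char='y'
After 3 (b): row=0 col=0 char='c'
After 4 (h): row=0 col=0 char='c'
After 5 (l): row=0 col=1 char='y'
After 6 (l): row=0 col=2 char='a'
After 7 (h): row=0 col=1 char='y'
After 8 (j): row=1 col=1 char='t'
After 9 ($): row=1 col=13 char='n'

Answer: cyan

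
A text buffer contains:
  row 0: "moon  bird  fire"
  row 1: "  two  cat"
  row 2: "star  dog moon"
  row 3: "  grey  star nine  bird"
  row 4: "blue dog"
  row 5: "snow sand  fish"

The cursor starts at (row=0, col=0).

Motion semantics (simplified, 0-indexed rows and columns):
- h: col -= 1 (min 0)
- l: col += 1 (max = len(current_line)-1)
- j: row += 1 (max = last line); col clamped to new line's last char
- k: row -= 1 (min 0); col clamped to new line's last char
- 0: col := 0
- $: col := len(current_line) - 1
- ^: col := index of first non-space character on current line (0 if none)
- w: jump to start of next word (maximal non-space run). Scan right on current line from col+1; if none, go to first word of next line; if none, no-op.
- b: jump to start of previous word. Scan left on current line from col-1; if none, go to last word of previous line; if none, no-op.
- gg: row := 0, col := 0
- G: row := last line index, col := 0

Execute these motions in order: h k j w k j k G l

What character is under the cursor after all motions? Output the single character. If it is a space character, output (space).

After 1 (h): row=0 col=0 char='m'
After 2 (k): row=0 col=0 char='m'
After 3 (j): row=1 col=0 char='_'
After 4 (w): row=1 col=2 char='t'
After 5 (k): row=0 col=2 char='o'
After 6 (j): row=1 col=2 char='t'
After 7 (k): row=0 col=2 char='o'
After 8 (G): row=5 col=0 char='s'
After 9 (l): row=5 col=1 char='n'

Answer: n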